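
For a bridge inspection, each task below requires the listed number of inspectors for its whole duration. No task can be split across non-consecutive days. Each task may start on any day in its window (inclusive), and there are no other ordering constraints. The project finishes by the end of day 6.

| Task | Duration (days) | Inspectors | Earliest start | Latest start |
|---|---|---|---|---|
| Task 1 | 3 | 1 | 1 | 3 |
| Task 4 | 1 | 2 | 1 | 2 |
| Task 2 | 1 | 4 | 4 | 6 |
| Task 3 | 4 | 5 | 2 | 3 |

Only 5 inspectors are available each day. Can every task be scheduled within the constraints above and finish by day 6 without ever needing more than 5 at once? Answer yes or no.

no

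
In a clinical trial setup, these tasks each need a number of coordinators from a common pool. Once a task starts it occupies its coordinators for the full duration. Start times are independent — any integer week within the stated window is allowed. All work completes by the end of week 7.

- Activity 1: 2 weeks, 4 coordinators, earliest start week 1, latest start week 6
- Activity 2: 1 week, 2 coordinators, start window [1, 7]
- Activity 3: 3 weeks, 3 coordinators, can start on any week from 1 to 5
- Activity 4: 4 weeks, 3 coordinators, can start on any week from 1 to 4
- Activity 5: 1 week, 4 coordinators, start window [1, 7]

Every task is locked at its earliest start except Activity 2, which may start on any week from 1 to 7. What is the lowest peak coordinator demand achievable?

14

Activity 2@1: w1:16  w2:10  w3:6  w4:3  w5:0  w6:0  w7:0 → peak 16
Activity 2@2: w1:14  w2:12  w3:6  w4:3  w5:0  w6:0  w7:0 → peak 14
Activity 2@3: w1:14  w2:10  w3:8  w4:3  w5:0  w6:0  w7:0 → peak 14
Activity 2@4: w1:14  w2:10  w3:6  w4:5  w5:0  w6:0  w7:0 → peak 14
Activity 2@5: w1:14  w2:10  w3:6  w4:3  w5:2  w6:0  w7:0 → peak 14
Activity 2@6: w1:14  w2:10  w3:6  w4:3  w5:0  w6:2  w7:0 → peak 14
Activity 2@7: w1:14  w2:10  w3:6  w4:3  w5:0  w6:0  w7:2 → peak 14
Best is Activity 2@2, peak 14.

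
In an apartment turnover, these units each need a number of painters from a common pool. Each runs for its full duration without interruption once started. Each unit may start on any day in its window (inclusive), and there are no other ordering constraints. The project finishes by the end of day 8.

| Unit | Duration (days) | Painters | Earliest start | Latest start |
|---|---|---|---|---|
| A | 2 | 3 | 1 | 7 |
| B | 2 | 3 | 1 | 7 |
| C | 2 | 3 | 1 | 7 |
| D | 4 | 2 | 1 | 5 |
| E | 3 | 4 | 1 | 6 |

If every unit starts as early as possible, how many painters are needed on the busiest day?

15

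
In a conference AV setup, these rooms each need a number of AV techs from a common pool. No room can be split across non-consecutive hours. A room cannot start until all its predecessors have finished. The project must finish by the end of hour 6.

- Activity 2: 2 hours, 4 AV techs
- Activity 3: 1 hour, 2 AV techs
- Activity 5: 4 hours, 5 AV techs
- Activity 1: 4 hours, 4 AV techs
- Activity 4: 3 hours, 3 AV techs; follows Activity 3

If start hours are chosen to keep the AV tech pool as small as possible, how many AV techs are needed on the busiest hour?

12

Early-start (Activity 2@1, Activity 3@1, Activity 5@1, Activity 1@1, Activity 4@2) gives peak 16: h1:15  h2:16  h3:12  h4:12  h5:0  h6:0.
Shift Activity 1→3.
Schedule Activity 2@1, Activity 3@1, Activity 5@1, Activity 1@3, Activity 4@2: h1:11  h2:12  h3:12  h4:12  h5:4  h6:4 — peak 12.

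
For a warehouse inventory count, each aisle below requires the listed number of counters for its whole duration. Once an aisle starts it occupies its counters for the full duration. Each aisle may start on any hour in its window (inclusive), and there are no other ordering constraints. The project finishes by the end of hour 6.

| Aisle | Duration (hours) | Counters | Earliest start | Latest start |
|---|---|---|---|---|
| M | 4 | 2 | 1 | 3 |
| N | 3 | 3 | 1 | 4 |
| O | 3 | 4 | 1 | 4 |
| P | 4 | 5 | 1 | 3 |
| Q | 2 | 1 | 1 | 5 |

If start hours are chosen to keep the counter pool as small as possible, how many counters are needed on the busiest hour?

Early-start (M@1, N@1, O@1, P@1, Q@1) gives peak 15: h1:15  h2:15  h3:14  h4:7  h5:0  h6:0.
Shift O→4.
Schedule M@1, N@1, O@4, P@1, Q@1: h1:11  h2:11  h3:10  h4:11  h5:4  h6:4 — peak 11.

11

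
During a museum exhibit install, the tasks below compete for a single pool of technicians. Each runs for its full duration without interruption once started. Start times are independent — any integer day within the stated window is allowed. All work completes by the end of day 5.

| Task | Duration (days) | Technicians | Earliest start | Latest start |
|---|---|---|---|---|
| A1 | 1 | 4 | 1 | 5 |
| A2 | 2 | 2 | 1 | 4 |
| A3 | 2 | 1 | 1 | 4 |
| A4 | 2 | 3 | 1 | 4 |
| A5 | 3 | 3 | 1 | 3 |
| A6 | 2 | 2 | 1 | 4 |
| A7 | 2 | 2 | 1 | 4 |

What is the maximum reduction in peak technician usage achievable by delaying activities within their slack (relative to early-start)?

10

Early-start peak: d1:17  d2:13  d3:3  d4:0  d5:0 ⇒ 17.
Leveled (A1@1, A2@1, A3@1, A4@2, A5@3, A6@4, A7@4): d1:7  d2:6  d3:6  d4:7  d5:7 ⇒ 7.
Reduction 17 − 7 = 10.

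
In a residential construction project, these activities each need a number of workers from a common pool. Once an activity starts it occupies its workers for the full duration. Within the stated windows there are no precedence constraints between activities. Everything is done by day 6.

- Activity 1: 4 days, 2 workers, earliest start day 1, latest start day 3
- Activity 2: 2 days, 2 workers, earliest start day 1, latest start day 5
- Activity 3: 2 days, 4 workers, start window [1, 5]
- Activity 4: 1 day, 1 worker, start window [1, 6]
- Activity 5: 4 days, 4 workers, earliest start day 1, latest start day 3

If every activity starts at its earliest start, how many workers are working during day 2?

12

At early start, day 2 has: Activity 1, Activity 2, Activity 3, Activity 5.
Demand: 2 + 2 + 4 + 4 = 12.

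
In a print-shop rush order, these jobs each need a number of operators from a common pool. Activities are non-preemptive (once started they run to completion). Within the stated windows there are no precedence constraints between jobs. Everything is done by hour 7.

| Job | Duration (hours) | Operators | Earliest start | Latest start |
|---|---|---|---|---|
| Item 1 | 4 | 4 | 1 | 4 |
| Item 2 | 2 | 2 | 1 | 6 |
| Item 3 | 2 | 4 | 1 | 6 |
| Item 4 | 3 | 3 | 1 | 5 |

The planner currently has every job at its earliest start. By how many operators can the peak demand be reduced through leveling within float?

Early-start peak: h1:13  h2:13  h3:7  h4:4  h5:0  h6:0  h7:0 ⇒ 13.
Leveled (Item 1@1, Item 2@1, Item 3@5, Item 4@3): h1:6  h2:6  h3:7  h4:7  h5:7  h6:4  h7:0 ⇒ 7.
Reduction 13 − 7 = 6.

6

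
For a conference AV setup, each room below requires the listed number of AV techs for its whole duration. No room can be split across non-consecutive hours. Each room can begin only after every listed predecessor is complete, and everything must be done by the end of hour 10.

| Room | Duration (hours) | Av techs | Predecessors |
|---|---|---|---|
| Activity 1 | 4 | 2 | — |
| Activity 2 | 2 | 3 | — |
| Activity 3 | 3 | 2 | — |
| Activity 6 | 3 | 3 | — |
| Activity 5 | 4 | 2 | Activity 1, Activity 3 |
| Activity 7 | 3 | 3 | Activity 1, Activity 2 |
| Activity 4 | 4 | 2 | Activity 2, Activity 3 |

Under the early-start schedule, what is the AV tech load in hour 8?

2

At early start, hour 8 has: Activity 5.
Demand: 2 = 2.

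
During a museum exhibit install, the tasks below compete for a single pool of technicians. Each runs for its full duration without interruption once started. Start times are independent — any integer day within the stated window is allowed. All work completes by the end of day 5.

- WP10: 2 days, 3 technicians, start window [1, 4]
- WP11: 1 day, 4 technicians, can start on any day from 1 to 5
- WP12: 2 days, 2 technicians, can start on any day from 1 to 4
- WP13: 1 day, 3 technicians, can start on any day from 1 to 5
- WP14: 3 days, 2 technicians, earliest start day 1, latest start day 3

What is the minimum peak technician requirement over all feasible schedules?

5

Early-start (WP10@1, WP11@1, WP12@1, WP13@1, WP14@1) gives peak 14: d1:14  d2:7  d3:2  d4:0  d5:0.
Shift WP11→5, WP12→3, WP13→4.
Schedule WP10@1, WP11@5, WP12@3, WP13@4, WP14@1: d1:5  d2:5  d3:4  d4:5  d5:4 — peak 5.
Total technician-days = 23 over 5 days ⇒ peak ≥ ⌈23/5⌉ = 5, so 5 is optimal.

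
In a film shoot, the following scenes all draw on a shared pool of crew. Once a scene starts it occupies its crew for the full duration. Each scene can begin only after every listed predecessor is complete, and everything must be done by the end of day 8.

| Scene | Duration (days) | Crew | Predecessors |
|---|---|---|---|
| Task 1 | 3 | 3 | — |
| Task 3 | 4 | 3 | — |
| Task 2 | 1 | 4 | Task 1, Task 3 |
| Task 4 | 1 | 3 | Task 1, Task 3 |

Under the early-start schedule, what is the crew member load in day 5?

7

At early start, day 5 has: Task 2, Task 4.
Demand: 4 + 3 = 7.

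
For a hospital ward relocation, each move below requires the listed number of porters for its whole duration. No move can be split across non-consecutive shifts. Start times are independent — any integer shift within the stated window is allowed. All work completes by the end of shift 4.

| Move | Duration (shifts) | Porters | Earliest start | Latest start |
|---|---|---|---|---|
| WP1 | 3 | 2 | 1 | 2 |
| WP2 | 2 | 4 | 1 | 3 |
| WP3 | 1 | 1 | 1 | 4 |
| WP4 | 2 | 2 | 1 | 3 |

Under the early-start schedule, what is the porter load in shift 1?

At early start, shift 1 has: WP1, WP2, WP3, WP4.
Demand: 2 + 4 + 1 + 2 = 9.

9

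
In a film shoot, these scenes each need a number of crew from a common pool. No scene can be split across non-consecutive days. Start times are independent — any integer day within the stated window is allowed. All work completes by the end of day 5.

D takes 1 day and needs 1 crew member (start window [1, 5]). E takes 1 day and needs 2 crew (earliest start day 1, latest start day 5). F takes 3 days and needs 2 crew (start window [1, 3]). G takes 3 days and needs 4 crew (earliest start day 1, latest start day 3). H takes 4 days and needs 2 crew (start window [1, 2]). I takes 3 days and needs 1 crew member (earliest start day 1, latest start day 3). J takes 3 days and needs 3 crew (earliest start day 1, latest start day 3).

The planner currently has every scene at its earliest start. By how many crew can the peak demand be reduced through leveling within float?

Early-start peak: d1:15  d2:12  d3:12  d4:2  d5:0 ⇒ 15.
Leveled (D@1, E@1, F@1, G@1, H@1, I@1, J@2): d1:12  d2:12  d3:12  d4:5  d5:0 ⇒ 12.
Reduction 15 − 12 = 3.

3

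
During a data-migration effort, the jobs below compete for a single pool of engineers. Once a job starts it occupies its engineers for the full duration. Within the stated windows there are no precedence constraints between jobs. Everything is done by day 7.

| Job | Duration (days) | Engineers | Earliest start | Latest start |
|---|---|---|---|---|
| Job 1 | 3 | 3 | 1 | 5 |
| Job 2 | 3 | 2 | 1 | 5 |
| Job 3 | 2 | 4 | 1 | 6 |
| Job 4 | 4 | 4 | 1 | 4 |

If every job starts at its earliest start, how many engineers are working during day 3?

At early start, day 3 has: Job 1, Job 2, Job 4.
Demand: 3 + 2 + 4 = 9.

9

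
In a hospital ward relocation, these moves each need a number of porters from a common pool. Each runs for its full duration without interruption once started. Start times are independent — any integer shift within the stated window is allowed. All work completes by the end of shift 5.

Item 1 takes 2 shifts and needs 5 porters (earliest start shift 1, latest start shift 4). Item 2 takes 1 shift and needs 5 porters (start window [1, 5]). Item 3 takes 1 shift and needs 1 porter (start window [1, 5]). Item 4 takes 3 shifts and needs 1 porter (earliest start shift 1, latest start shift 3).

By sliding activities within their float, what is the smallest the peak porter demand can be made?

Early-start (Item 1@1, Item 2@1, Item 3@1, Item 4@1) gives peak 12: s1:12  s2:6  s3:1  s4:0  s5:0.
Shift Item 2→3, Item 4→2.
Schedule Item 1@1, Item 2@3, Item 3@1, Item 4@2: s1:6  s2:6  s3:6  s4:1  s5:0 — peak 6.

6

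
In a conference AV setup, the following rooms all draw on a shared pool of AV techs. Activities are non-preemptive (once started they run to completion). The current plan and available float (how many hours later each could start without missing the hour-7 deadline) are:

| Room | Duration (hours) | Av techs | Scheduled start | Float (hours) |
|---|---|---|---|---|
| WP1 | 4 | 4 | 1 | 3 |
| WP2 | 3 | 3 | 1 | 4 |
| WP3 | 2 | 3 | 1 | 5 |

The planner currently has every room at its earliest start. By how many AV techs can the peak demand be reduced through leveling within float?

4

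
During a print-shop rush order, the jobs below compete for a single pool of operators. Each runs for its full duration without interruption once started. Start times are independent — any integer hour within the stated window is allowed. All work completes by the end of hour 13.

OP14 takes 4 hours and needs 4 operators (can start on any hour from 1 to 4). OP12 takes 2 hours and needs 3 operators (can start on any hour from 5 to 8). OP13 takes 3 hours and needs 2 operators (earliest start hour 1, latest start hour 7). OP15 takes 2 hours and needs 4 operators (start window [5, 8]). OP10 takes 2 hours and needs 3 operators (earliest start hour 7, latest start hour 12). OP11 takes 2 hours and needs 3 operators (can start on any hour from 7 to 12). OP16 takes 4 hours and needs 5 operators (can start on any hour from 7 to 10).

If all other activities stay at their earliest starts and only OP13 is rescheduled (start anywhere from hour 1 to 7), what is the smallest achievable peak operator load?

OP13@1: h1:6  h2:6  h3:6  h4:4  h5:7  h6:7  h7:11  h8:11  h9:5  h10:5  h11:0  h12:0  h13:0 → peak 11
OP13@2: h1:4  h2:6  h3:6  h4:6  h5:7  h6:7  h7:11  h8:11  h9:5  h10:5  h11:0  h12:0  h13:0 → peak 11
OP13@3: h1:4  h2:4  h3:6  h4:6  h5:9  h6:7  h7:11  h8:11  h9:5  h10:5  h11:0  h12:0  h13:0 → peak 11
OP13@4: h1:4  h2:4  h3:4  h4:6  h5:9  h6:9  h7:11  h8:11  h9:5  h10:5  h11:0  h12:0  h13:0 → peak 11
OP13@5: h1:4  h2:4  h3:4  h4:4  h5:9  h6:9  h7:13  h8:11  h9:5  h10:5  h11:0  h12:0  h13:0 → peak 13
OP13@6: h1:4  h2:4  h3:4  h4:4  h5:7  h6:9  h7:13  h8:13  h9:5  h10:5  h11:0  h12:0  h13:0 → peak 13
OP13@7: h1:4  h2:4  h3:4  h4:4  h5:7  h6:7  h7:13  h8:13  h9:7  h10:5  h11:0  h12:0  h13:0 → peak 13
Best is OP13@1, peak 11.

11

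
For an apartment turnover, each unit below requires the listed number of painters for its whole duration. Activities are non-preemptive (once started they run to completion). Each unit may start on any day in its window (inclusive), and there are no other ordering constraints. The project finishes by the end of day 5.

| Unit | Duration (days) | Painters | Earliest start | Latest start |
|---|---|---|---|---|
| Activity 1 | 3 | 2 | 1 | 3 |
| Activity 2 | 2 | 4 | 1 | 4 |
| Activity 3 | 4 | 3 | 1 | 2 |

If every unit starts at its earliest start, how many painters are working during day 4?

At early start, day 4 has: Activity 3.
Demand: 3 = 3.

3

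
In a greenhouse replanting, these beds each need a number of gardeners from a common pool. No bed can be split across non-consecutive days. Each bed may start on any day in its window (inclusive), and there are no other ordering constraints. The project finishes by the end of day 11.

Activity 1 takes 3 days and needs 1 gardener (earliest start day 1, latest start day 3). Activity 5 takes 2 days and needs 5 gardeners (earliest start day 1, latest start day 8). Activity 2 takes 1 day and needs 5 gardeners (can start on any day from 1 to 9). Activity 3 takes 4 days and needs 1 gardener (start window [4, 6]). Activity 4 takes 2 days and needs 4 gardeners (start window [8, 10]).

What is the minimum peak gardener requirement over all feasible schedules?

5

Early-start (Activity 1@1, Activity 5@1, Activity 2@1, Activity 3@4, Activity 4@8) gives peak 11: d1:11  d2:6  d3:1  d4:1  d5:1  d6:1  d7:1  d8:4  d9:4  d10:0  d11:0.
Shift Activity 1→2, Activity 5→8, Activity 4→10.
Schedule Activity 1@2, Activity 5@8, Activity 2@1, Activity 3@4, Activity 4@10: d1:5  d2:1  d3:1  d4:2  d5:1  d6:1  d7:1  d8:5  d9:5  d10:4  d11:4 — peak 5.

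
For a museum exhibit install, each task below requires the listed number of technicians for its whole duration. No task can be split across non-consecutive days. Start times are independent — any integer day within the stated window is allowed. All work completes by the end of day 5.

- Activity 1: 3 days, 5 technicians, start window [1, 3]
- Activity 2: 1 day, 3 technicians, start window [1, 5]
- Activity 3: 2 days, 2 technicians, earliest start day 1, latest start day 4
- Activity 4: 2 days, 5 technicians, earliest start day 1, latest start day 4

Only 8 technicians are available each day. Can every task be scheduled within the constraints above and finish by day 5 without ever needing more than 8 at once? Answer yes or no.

yes

Schedule Activity 1@1, Activity 2@1, Activity 3@2, Activity 4@4: d1:8  d2:7  d3:7  d4:5  d5:5 — peak 8 ≤ 8.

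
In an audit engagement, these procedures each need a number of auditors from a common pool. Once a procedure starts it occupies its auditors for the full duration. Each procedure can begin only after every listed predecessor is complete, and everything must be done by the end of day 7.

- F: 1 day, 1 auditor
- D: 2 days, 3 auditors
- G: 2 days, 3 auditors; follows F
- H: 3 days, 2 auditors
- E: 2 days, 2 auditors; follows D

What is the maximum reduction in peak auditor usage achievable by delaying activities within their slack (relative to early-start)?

Early-start peak: d1:6  d2:8  d3:7  d4:2  d5:0  d6:0  d7:0 ⇒ 8.
Leveled (F@1, D@1, G@3, H@5, E@5): d1:4  d2:3  d3:3  d4:3  d5:4  d6:4  d7:2 ⇒ 4.
Reduction 8 − 4 = 4.

4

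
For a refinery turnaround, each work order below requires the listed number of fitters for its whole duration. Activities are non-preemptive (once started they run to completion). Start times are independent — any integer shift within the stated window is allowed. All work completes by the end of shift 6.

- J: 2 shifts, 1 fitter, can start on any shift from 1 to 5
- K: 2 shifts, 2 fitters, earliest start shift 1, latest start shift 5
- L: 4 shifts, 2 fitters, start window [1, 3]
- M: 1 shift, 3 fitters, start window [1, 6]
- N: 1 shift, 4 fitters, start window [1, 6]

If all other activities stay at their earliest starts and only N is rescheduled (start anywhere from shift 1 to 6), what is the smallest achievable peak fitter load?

8

N@1: s1:12  s2:5  s3:2  s4:2  s5:0  s6:0 → peak 12
N@2: s1:8  s2:9  s3:2  s4:2  s5:0  s6:0 → peak 9
N@3: s1:8  s2:5  s3:6  s4:2  s5:0  s6:0 → peak 8
N@4: s1:8  s2:5  s3:2  s4:6  s5:0  s6:0 → peak 8
N@5: s1:8  s2:5  s3:2  s4:2  s5:4  s6:0 → peak 8
N@6: s1:8  s2:5  s3:2  s4:2  s5:0  s6:4 → peak 8
Best is N@3, peak 8.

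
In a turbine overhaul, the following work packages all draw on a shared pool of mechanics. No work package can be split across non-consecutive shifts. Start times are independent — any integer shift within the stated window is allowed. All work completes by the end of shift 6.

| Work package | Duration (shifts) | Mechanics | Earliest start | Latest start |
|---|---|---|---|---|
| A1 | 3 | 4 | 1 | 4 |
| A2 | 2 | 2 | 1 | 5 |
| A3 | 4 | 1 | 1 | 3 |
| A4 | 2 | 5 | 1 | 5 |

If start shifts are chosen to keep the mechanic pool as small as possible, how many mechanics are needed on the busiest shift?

Early-start (A1@1, A2@1, A3@1, A4@1) gives peak 12: s1:12  s2:12  s3:5  s4:1  s5:0  s6:0.
Shift A3→3, A4→4.
Schedule A1@1, A2@1, A3@3, A4@4: s1:6  s2:6  s3:5  s4:6  s5:6  s6:1 — peak 6.

6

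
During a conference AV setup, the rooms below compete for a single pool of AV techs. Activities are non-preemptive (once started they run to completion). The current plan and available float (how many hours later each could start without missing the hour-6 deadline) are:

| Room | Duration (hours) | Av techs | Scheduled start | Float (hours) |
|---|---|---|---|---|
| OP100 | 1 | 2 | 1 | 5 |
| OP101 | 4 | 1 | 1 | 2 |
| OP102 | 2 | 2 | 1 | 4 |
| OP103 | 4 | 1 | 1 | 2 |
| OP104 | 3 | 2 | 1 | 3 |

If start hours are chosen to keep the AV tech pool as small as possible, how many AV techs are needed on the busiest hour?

4

Early-start (OP100@1, OP101@1, OP102@1, OP103@1, OP104@1) gives peak 8: h1:8  h2:6  h3:4  h4:2  h5:0  h6:0.
Shift OP102→2, OP104→4.
Schedule OP100@1, OP101@1, OP102@2, OP103@1, OP104@4: h1:4  h2:4  h3:4  h4:4  h5:2  h6:2 — peak 4.
Total AV tech-hours = 20 over 6 hours ⇒ peak ≥ ⌈20/6⌉ = 4, so 4 is optimal.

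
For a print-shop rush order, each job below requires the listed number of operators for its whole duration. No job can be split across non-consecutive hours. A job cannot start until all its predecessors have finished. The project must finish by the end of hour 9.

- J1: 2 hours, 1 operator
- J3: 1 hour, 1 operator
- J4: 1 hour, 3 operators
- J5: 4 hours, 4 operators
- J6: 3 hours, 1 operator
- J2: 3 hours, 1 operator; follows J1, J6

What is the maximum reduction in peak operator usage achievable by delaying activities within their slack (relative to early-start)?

5

Early-start peak: h1:10  h2:6  h3:5  h4:5  h5:1  h6:1  h7:0  h8:0  h9:0 ⇒ 10.
Leveled (J1@1, J3@1, J4@1, J5@2, J6@3, J2@6): h1:5  h2:5  h3:5  h4:5  h5:5  h6:1  h7:1  h8:1  h9:0 ⇒ 5.
Reduction 10 − 5 = 5.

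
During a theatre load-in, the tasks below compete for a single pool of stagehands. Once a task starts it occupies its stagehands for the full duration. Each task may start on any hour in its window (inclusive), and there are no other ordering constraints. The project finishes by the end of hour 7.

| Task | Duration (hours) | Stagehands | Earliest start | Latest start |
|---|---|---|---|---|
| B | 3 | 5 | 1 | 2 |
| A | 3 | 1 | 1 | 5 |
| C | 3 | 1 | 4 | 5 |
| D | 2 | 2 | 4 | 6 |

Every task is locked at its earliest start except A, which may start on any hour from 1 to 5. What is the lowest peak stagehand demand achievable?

A@1: h1:6  h2:6  h3:6  h4:3  h5:3  h6:1  h7:0 → peak 6
A@2: h1:5  h2:6  h3:6  h4:4  h5:3  h6:1  h7:0 → peak 6
A@3: h1:5  h2:5  h3:6  h4:4  h5:4  h6:1  h7:0 → peak 6
A@4: h1:5  h2:5  h3:5  h4:4  h5:4  h6:2  h7:0 → peak 5
A@5: h1:5  h2:5  h3:5  h4:3  h5:4  h6:2  h7:1 → peak 5
Best is A@4, peak 5.

5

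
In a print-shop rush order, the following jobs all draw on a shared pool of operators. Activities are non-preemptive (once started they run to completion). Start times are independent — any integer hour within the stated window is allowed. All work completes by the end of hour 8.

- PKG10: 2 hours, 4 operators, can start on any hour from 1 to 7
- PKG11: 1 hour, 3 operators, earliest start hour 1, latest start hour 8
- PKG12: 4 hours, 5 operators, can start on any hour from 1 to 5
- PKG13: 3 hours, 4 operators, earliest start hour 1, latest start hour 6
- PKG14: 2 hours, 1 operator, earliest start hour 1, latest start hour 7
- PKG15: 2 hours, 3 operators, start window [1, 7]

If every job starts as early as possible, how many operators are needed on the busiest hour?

20

Early-start schedule: PKG10@1, PKG11@1, PKG12@1, PKG13@1, PKG14@1, PKG15@1.
Load per hour: hour 1: 20, hour 2: 17, hour 3: 9, hour 4: 5, hour 5: 0, hour 6: 0, hour 7: 0, hour 8: 0.
Peak is 20.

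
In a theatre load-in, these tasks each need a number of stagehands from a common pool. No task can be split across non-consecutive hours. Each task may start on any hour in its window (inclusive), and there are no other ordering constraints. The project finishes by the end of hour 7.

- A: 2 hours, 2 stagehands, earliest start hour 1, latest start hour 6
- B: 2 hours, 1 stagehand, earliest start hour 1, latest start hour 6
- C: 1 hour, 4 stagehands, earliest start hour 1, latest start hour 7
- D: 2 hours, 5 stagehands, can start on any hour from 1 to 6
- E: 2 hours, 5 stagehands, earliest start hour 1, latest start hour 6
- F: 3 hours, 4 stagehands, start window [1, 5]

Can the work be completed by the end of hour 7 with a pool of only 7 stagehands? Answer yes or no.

no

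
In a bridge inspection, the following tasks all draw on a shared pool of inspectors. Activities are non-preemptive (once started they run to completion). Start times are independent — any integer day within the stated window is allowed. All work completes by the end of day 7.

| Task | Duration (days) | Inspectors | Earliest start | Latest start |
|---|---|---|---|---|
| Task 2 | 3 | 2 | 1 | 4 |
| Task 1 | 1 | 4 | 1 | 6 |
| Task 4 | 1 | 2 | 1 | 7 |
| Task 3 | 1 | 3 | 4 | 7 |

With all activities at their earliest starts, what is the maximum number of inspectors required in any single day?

8

Early-start schedule: Task 2@1, Task 1@1, Task 4@1, Task 3@4.
Load per day: day 1: 8, day 2: 2, day 3: 2, day 4: 3, day 5: 0, day 6: 0, day 7: 0.
Peak is 8.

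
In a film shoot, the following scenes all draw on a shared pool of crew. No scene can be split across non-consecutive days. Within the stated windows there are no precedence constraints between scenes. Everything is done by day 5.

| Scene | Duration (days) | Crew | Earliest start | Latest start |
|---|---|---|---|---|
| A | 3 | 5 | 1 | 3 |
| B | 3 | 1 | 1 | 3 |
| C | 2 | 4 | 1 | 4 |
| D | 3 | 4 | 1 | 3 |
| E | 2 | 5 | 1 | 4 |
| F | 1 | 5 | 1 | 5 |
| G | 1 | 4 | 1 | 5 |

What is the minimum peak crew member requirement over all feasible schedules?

Early-start (A@1, B@1, C@1, D@1, E@1, F@1, G@1) gives peak 28: d1:28  d2:19  d3:10  d4:0  d5:0.
Shift C→4, D→2, E→4, G→5.
Schedule A@1, B@1, C@4, D@2, E@4, F@1, G@5: d1:11  d2:10  d3:10  d4:13  d5:13 — peak 13.

13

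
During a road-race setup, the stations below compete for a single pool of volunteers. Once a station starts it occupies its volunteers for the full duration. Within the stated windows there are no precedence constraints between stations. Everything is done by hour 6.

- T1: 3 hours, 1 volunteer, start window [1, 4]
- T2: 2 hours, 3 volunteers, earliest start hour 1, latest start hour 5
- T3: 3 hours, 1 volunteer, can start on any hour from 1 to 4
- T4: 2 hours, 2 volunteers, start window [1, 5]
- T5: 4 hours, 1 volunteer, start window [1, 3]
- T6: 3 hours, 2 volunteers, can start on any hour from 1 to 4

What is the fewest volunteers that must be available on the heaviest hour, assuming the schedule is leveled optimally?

5

Early-start (T1@1, T2@1, T3@1, T4@1, T5@1, T6@1) gives peak 10: h1:10  h2:10  h3:5  h4:1  h5:0  h6:0.
Shift T4→3, T5→3, T6→4.
Schedule T1@1, T2@1, T3@1, T4@3, T5@3, T6@4: h1:5  h2:5  h3:5  h4:5  h5:3  h6:3 — peak 5.
Total volunteer-hours = 26 over 6 hours ⇒ peak ≥ ⌈26/6⌉ = 5, so 5 is optimal.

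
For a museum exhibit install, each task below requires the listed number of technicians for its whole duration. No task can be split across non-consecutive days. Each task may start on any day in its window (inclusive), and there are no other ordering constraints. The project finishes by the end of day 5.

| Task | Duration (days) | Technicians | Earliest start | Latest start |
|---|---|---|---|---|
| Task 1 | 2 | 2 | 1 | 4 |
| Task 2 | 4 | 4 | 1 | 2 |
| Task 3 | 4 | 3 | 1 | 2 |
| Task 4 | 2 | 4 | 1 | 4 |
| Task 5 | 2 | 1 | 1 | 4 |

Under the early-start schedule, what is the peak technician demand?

Early-start schedule: Task 1@1, Task 2@1, Task 3@1, Task 4@1, Task 5@1.
Load per day: day 1: 14, day 2: 14, day 3: 7, day 4: 7, day 5: 0.
Peak is 14.

14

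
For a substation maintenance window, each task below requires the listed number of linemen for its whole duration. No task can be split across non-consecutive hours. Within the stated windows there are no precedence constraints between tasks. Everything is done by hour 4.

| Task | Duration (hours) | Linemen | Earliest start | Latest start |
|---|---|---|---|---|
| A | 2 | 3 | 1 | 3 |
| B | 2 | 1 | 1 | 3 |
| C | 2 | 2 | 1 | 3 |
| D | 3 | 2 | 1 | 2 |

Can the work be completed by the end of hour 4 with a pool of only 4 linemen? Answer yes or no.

no

Total lineman-hours = 18; over 4 hours the average is 18/4 > 4, so some hour must exceed 4.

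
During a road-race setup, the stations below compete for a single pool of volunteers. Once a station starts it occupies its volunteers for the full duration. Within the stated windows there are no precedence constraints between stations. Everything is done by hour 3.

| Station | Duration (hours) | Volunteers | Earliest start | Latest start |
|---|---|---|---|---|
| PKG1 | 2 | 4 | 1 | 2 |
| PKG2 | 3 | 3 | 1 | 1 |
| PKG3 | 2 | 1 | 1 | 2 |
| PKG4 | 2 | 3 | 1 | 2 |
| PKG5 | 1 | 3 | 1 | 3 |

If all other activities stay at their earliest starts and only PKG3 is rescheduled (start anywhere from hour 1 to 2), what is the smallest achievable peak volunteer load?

13

PKG3@1: h1:14  h2:11  h3:3 → peak 14
PKG3@2: h1:13  h2:11  h3:4 → peak 13
Best is PKG3@2, peak 13.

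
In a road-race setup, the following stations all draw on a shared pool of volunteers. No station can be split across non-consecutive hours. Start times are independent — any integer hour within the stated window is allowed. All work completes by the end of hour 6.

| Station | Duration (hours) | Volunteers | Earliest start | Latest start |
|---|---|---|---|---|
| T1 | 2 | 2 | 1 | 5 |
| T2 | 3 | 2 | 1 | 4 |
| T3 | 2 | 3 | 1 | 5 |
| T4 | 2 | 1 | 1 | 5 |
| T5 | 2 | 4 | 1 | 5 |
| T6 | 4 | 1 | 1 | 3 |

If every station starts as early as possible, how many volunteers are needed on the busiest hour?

13

Early-start schedule: T1@1, T2@1, T3@1, T4@1, T5@1, T6@1.
Load per hour: hour 1: 13, hour 2: 13, hour 3: 3, hour 4: 1, hour 5: 0, hour 6: 0.
Peak is 13.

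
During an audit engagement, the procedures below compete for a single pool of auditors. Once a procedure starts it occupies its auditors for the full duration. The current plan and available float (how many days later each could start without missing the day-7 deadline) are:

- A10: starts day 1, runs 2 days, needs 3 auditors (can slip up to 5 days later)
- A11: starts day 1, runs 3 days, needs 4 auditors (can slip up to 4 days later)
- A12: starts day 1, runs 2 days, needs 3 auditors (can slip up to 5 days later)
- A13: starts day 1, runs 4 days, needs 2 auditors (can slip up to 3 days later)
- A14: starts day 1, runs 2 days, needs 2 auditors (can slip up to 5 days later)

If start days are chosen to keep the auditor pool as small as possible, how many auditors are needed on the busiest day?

Early-start (A10@1, A11@1, A12@1, A13@1, A14@1) gives peak 14: d1:14  d2:14  d3:6  d4:2  d5:0  d6:0  d7:0.
Shift A11→3, A13→3, A14→6.
Schedule A10@1, A11@3, A12@1, A13@3, A14@6: d1:6  d2:6  d3:6  d4:6  d5:6  d6:4  d7:2 — peak 6.
Total auditor-days = 36 over 7 days ⇒ peak ≥ ⌈36/7⌉ = 6, so 6 is optimal.

6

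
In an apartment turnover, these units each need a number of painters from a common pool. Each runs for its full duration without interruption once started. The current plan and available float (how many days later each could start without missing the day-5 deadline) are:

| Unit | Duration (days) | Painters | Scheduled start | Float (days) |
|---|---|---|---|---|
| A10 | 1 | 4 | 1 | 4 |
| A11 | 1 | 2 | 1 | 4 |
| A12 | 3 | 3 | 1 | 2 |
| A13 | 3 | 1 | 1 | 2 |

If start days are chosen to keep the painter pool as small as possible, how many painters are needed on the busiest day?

4

Early-start (A10@1, A11@1, A12@1, A13@1) gives peak 10: d1:10  d2:4  d3:4  d4:0  d5:0.
Shift A11→2, A12→3, A13→2.
Schedule A10@1, A11@2, A12@3, A13@2: d1:4  d2:3  d3:4  d4:4  d5:3 — peak 4.
Total painter-days = 18 over 5 days ⇒ peak ≥ ⌈18/5⌉ = 4, so 4 is optimal.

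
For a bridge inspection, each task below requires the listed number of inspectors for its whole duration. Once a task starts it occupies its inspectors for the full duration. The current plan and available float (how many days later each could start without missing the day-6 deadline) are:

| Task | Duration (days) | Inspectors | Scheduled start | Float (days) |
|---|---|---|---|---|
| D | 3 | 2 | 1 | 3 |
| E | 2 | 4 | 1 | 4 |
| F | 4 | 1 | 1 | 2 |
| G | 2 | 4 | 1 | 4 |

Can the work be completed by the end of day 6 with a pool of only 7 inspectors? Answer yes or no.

Schedule D@1, E@1, F@3, G@4: d1:6  d2:6  d3:3  d4:5  d5:5  d6:1 — peak 6 ≤ 7.

yes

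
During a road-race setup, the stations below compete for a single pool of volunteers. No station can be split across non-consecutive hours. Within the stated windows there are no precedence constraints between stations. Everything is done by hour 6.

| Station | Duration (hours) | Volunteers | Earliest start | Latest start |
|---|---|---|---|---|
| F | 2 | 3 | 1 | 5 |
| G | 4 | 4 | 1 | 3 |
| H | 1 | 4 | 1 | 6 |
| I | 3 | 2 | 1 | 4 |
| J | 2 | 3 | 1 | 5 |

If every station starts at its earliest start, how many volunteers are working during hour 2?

12

At early start, hour 2 has: F, G, I, J.
Demand: 3 + 4 + 2 + 3 = 12.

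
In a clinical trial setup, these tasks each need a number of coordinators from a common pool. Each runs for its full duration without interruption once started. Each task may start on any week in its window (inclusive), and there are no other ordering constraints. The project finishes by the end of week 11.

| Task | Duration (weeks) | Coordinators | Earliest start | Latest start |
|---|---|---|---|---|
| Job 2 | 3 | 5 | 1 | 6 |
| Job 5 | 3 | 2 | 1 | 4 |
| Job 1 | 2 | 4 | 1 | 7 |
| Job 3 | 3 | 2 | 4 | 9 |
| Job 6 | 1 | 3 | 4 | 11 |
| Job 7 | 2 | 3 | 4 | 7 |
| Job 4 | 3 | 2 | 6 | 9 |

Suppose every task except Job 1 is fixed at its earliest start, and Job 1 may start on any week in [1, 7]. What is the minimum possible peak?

8

Job 1@1: w1:11  w2:11  w3:7  w4:8  w5:5  w6:4  w7:2  w8:2  w9:0  w10:0  w11:0 → peak 11
Job 1@2: w1:7  w2:11  w3:11  w4:8  w5:5  w6:4  w7:2  w8:2  w9:0  w10:0  w11:0 → peak 11
Job 1@3: w1:7  w2:7  w3:11  w4:12  w5:5  w6:4  w7:2  w8:2  w9:0  w10:0  w11:0 → peak 12
Job 1@4: w1:7  w2:7  w3:7  w4:12  w5:9  w6:4  w7:2  w8:2  w9:0  w10:0  w11:0 → peak 12
Job 1@5: w1:7  w2:7  w3:7  w4:8  w5:9  w6:8  w7:2  w8:2  w9:0  w10:0  w11:0 → peak 9
Job 1@6: w1:7  w2:7  w3:7  w4:8  w5:5  w6:8  w7:6  w8:2  w9:0  w10:0  w11:0 → peak 8
Job 1@7: w1:7  w2:7  w3:7  w4:8  w5:5  w6:4  w7:6  w8:6  w9:0  w10:0  w11:0 → peak 8
Best is Job 1@6, peak 8.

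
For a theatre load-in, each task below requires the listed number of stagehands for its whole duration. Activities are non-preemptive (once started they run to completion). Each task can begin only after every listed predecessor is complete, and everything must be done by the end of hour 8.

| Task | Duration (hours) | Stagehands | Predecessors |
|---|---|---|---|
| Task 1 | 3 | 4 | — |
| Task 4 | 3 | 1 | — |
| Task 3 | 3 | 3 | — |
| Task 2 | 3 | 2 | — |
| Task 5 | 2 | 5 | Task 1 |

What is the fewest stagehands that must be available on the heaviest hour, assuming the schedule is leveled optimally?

Early-start (Task 1@1, Task 4@1, Task 3@1, Task 2@1, Task 5@4) gives peak 10: h1:10  h2:10  h3:10  h4:5  h5:5  h6:0  h7:0  h8:0.
Shift Task 3→4, Task 2→4, Task 5→7.
Schedule Task 1@1, Task 4@1, Task 3@4, Task 2@4, Task 5@7: h1:5  h2:5  h3:5  h4:5  h5:5  h6:5  h7:5  h8:5 — peak 5.
Total stagehand-hours = 40 over 8 hours ⇒ peak ≥ ⌈40/8⌉ = 5, so 5 is optimal.

5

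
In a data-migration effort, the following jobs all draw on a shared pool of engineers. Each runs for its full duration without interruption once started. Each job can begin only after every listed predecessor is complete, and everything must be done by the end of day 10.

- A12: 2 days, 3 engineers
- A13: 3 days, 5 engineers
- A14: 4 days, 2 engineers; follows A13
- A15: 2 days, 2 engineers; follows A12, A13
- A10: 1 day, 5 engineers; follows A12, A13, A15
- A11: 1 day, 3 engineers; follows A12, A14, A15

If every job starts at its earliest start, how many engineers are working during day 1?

8

At early start, day 1 has: A12, A13.
Demand: 3 + 5 = 8.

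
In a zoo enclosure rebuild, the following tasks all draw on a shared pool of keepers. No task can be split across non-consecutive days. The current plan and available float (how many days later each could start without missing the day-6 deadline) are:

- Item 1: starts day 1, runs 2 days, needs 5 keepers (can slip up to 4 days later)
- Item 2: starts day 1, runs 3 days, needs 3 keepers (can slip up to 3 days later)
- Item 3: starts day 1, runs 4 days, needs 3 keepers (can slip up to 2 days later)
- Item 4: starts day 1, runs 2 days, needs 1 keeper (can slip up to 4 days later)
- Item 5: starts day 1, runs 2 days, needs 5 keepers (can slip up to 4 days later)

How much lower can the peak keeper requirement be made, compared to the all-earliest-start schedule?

9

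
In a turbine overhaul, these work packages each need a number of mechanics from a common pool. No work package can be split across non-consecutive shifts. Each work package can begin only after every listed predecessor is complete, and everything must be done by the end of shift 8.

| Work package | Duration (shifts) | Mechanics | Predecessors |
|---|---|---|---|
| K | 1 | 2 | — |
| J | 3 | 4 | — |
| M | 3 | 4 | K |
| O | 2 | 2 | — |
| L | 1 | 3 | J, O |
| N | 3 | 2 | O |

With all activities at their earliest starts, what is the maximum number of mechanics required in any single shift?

10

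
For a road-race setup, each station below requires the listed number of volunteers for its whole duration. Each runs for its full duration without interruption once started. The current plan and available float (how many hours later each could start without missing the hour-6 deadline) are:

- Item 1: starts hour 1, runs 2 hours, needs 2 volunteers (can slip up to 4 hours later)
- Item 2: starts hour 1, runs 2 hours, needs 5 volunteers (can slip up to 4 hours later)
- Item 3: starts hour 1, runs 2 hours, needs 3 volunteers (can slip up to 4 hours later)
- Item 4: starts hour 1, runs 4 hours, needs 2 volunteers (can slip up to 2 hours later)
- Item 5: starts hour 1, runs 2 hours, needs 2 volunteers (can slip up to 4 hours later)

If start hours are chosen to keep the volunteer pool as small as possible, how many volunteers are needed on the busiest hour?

6

Early-start (Item 1@1, Item 2@1, Item 3@1, Item 4@1, Item 5@1) gives peak 14: h1:14  h2:14  h3:2  h4:2  h5:0  h6:0.
Shift Item 2→5, Item 3→3.
Schedule Item 1@1, Item 2@5, Item 3@3, Item 4@1, Item 5@1: h1:6  h2:6  h3:5  h4:5  h5:5  h6:5 — peak 6.
Total volunteer-hours = 32 over 6 hours ⇒ peak ≥ ⌈32/6⌉ = 6, so 6 is optimal.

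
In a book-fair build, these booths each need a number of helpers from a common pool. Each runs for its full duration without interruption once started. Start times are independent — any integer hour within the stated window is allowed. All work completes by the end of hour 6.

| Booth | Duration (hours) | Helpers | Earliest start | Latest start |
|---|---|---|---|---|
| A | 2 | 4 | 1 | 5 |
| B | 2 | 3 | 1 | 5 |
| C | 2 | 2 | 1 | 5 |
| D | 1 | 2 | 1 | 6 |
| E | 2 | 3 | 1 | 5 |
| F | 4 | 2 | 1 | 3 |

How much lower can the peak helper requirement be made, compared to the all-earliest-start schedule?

Early-start peak: h1:16  h2:14  h3:2  h4:2  h5:0  h6:0 ⇒ 16.
Leveled (A@1, B@5, C@3, D@3, E@5, F@1): h1:6  h2:6  h3:6  h4:4  h5:6  h6:6 ⇒ 6.
Reduction 16 − 6 = 10.

10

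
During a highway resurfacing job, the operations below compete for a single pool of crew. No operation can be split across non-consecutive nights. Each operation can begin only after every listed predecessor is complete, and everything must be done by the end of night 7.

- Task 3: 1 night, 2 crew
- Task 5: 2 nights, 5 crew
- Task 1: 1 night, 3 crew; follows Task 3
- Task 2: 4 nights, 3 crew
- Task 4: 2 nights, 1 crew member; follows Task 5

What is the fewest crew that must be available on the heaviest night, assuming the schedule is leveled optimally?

5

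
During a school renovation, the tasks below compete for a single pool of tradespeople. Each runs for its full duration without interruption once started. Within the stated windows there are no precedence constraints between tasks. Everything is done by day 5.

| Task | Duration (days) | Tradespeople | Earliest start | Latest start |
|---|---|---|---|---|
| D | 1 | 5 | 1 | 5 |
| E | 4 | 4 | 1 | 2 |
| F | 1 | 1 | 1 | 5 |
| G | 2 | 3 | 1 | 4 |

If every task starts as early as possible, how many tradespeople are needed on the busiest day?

13

Early-start schedule: D@1, E@1, F@1, G@1.
Load per day: day 1: 13, day 2: 7, day 3: 4, day 4: 4, day 5: 0.
Peak is 13.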